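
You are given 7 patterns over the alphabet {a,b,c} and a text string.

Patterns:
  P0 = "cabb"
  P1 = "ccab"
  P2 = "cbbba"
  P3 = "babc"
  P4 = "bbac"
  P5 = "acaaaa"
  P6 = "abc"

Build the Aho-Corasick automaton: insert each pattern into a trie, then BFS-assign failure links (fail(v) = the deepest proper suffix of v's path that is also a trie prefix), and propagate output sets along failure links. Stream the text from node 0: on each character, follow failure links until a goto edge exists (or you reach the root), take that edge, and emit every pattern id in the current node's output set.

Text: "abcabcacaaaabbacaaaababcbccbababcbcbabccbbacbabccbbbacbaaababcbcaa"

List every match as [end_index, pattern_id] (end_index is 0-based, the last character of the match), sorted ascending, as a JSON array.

Build automaton:
Trie (insert patterns):
  n0 'ε': a→19 b→12 c→1
  n1 'c': a→2 b→8 c→5
  n2 'ca': b→3
  n3 'cab': b→4
  n4 'cabb': ·  ←P0
  n5 'cc': a→6
  n6 'cca': b→7
  n7 'ccab': ·  ←P1
  n8 'cb': b→9
  n9 'cbb': b→10
  n10 'cbbb': a→11
  n11 'cbbba': ·  ←P2
  n12 'b': a→13 b→16
  n13 'ba': b→14
  n14 'bab': c→15
  n15 'babc': ·  ←P3
  n16 'bb': a→17
  n17 'bba': c→18
  n18 'bbac': ·  ←P4
  n19 'a': b→25 c→20
  n20 'ac': a→21
  n21 'aca': a→22
  n22 'acaa': a→23
  n23 'acaaa': a→24
  n24 'acaaaa': ·  ←P5
  n25 'ab': c→26
  n26 'abc': ·  ←P6

Failure links (BFS by depth):
  n1('c'): parent n0 fail=0; on 'c' 0 → fail=0;  out ∅∪∅=∅
  n12('b'): parent n0 fail=0; on 'b' 0 → fail=0;  out ∅∪∅=∅
  n19('a'): parent n0 fail=0; on 'a' 0 → fail=0;  out ∅∪∅=∅
  n2('ca'): parent n1 fail=0; on 'a' 0 → fail=19;  out ∅∪∅=∅
  n5('cc'): parent n1 fail=0; on 'c' 0 → fail=1;  out ∅∪∅=∅
  n8('cb'): parent n1 fail=0; on 'b' 0 → fail=12;  out ∅∪∅=∅
  n13('ba'): parent n12 fail=0; on 'a' 0 → fail=19;  out ∅∪∅=∅
  n16('bb'): parent n12 fail=0; on 'b' 0 → fail=12;  out ∅∪∅=∅
  n20('ac'): parent n19 fail=0; on 'c' 0 → fail=1;  out ∅∪∅=∅
  n25('ab'): parent n19 fail=0; on 'b' 0 → fail=12;  out ∅∪∅=∅
  n3('cab'): parent n2 fail=19; on 'b' 19 → fail=25;  out ∅∪∅=∅
  n6('cca'): parent n5 fail=1; on 'a' 1 → fail=2;  out ∅∪∅=∅
  n9('cbb'): parent n8 fail=12; on 'b' 12 → fail=16;  out ∅∪∅=∅
  n14('bab'): parent n13 fail=19; on 'b' 19 → fail=25;  out ∅∪∅=∅
  n17('bba'): parent n16 fail=12; on 'a' 12 → fail=13;  out ∅∪∅=∅
  n21('aca'): parent n20 fail=1; on 'a' 1 → fail=2;  out ∅∪∅=∅
  n26('abc'): parent n25 fail=12; on 'c' 12→0 → fail=1;  out {6}∪∅={6}
  n4('cabb'): parent n3 fail=25; on 'b' 25→12 → fail=16;  out {0}∪∅={0}
  n7('ccab'): parent n6 fail=2; on 'b' 2 → fail=3;  out {1}∪∅={1}
  n10('cbbb'): parent n9 fail=16; on 'b' 16→12 → fail=16;  out ∅∪∅=∅
  n15('babc'): parent n14 fail=25; on 'c' 25 → fail=26;  out {3}∪{6}={3,6}
  n18('bbac'): parent n17 fail=13; on 'c' 13→19 → fail=20;  out {4}∪∅={4}
  n22('acaa'): parent n21 fail=2; on 'a' 2→19→0 → fail=19;  out ∅∪∅=∅
  n11('cbbba'): parent n10 fail=16; on 'a' 16 → fail=17;  out {2}∪∅={2}
  n23('acaaa'): parent n22 fail=19; on 'a' 19→0 → fail=19;  out ∅∪∅=∅
  n24('acaaaa'): parent n23 fail=19; on 'a' 19→0 → fail=19;  out {5}∪∅={5}

Scan:
[0] read 'a'  n0⇒n19
[1] read 'b'  n19⇒n25
[2] read 'c'  n25⇒n26  emit P6@[0:2]
[3] read 'a'  n26⇒n2 (fail-walked)
[4] read 'b'  n2⇒n3
[5] read 'c'  n3⇒n26 (fail-walked)  emit P6@[3:5]
[6] read 'a'  n26⇒n2 (fail-walked)
[7] read 'c'  n2⇒n20 (fail-walked)
[8] read 'a'  n20⇒n21
[9] read 'a'  n21⇒n22
[10] read 'a'  n22⇒n23
[11] read 'a'  n23⇒n24  emit P5@[6:11]
[12] read 'b'  n24⇒n25 (fail-walked)
[13] read 'b'  n25⇒n16 (fail-walked)
[14] read 'a'  n16⇒n17
[15] read 'c'  n17⇒n18  emit P4@[12:15]
[16] read 'a'  n18⇒n21 (fail-walked)
[17] read 'a'  n21⇒n22
[18] read 'a'  n22⇒n23
[19] read 'a'  n23⇒n24  emit P5@[14:19]
[20] read 'b'  n24⇒n25 (fail-walked)
[21] read 'a'  n25⇒n13 (fail-walked)
[22] read 'b'  n13⇒n14
[23] read 'c'  n14⇒n15  emit P3@[20:23],P6@[21:23]
[24] read 'b'  n15⇒n8 (fail-walked)
[25] read 'c'  n8⇒n1 (fail-walked)
[26] read 'c'  n1⇒n5
[27] read 'b'  n5⇒n8 (fail-walked)
[28] read 'a'  n8⇒n13 (fail-walked)
[29] read 'b'  n13⇒n14
[30] read 'a'  n14⇒n13 (fail-walked)
[31] read 'b'  n13⇒n14
[32] read 'c'  n14⇒n15  emit P3@[29:32],P6@[30:32]
[33] read 'b'  n15⇒n8 (fail-walked)
[34] read 'c'  n8⇒n1 (fail-walked)
[35] read 'b'  n1⇒n8
[36] read 'a'  n8⇒n13 (fail-walked)
[37] read 'b'  n13⇒n14
[38] read 'c'  n14⇒n15  emit P3@[35:38],P6@[36:38]
[39] read 'c'  n15⇒n5 (fail-walked)
[40] read 'b'  n5⇒n8 (fail-walked)
[41] read 'b'  n8⇒n9
[42] read 'a'  n9⇒n17 (fail-walked)
[43] read 'c'  n17⇒n18  emit P4@[40:43]
[44] read 'b'  n18⇒n8 (fail-walked)
[45] read 'a'  n8⇒n13 (fail-walked)
[46] read 'b'  n13⇒n14
[47] read 'c'  n14⇒n15  emit P3@[44:47],P6@[45:47]
[48] read 'c'  n15⇒n5 (fail-walked)
[49] read 'b'  n5⇒n8 (fail-walked)
[50] read 'b'  n8⇒n9
[51] read 'b'  n9⇒n10
[52] read 'a'  n10⇒n11  emit P2@[48:52]
[53] read 'c'  n11⇒n18 (fail-walked)  emit P4@[50:53]
[54] read 'b'  n18⇒n8 (fail-walked)
[55] read 'a'  n8⇒n13 (fail-walked)
[56] read 'a'  n13⇒n19 (fail-walked)
[57] read 'a'  n19⇒n19 (fail-walked)
[58] read 'b'  n19⇒n25
[59] read 'a'  n25⇒n13 (fail-walked)
[60] read 'b'  n13⇒n14
[61] read 'c'  n14⇒n15  emit P3@[58:61],P6@[59:61]
[62] read 'b'  n15⇒n8 (fail-walked)
[63] read 'c'  n8⇒n1 (fail-walked)
[64] read 'a'  n1⇒n2
[65] read 'a'  n2⇒n19 (fail-walked)

Result: [[2,6],[5,6],[11,5],[15,4],[19,5],[23,3],[23,6],[32,3],[32,6],[38,3],[38,6],[43,4],[47,3],[47,6],[52,2],[53,4],[61,3],[61,6]]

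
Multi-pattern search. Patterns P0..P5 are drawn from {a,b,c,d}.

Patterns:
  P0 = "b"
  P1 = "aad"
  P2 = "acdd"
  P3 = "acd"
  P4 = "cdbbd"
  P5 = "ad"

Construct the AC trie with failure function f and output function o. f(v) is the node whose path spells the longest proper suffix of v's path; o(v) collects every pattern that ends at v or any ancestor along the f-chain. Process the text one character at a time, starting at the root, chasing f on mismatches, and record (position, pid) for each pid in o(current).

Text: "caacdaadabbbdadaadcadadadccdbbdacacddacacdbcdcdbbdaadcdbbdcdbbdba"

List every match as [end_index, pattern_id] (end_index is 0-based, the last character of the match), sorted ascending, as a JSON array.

Construct AC machine:
Trie nodes:
  n0 'ε': a→2 b→1 c→8
  n1 'b': ·  [P0 ends]
  n2 'a': a→3 c→5 d→13
  n3 'aa': d→4
  n4 'aad': ·  [P1 ends]
  n5 'ac': d→6
  n6 'acd': d→7  [P3 ends]
  n7 'acdd': ·  [P2 ends]
  n8 'c': d→9
  n9 'cd': b→10
  n10 'cdb': b→11
  n11 'cdbb': d→12
  n12 'cdbbd': ·  [P4 ends]
  n13 'ad': ·  [P5 ends]

BFS fail/out derivation:
  n1('b'): parent n0 fail=0; on 'b' 0 → fail=0;  out {0}∪∅={0}
  n2('a'): parent n0 fail=0; on 'a' 0 → fail=0;  out ∅∪∅=∅
  n8('c'): parent n0 fail=0; on 'c' 0 → fail=0;  out ∅∪∅=∅
  n3('aa'): parent n2 fail=0; on 'a' 0 → fail=2;  out ∅∪∅=∅
  n5('ac'): parent n2 fail=0; on 'c' 0 → fail=8;  out ∅∪∅=∅
  n9('cd'): parent n8 fail=0; on 'd' 0 → fail=0;  out ∅∪∅=∅
  n13('ad'): parent n2 fail=0; on 'd' 0 → fail=0;  out {5}∪∅={5}
  n4('aad'): parent n3 fail=2; on 'd' 2 → fail=13;  out {1}∪{5}={1,5}
  n6('acd'): parent n5 fail=8; on 'd' 8 → fail=9;  out {3}∪∅={3}
  n10('cdb'): parent n9 fail=0; on 'b' 0 → fail=1;  out ∅∪{0}={0}
  n7('acdd'): parent n6 fail=9; on 'd' 9→0 → fail=0;  out {2}∪∅={2}
  n11('cdbb'): parent n10 fail=1; on 'b' 1→0 → fail=1;  out ∅∪{0}={0}
  n12('cdbbd'): parent n11 fail=1; on 'd' 1→0 → fail=0;  out {4}∪∅={4}

Run:
[0] read 'c'  n0⇒n8
[1] read 'a'  n8⇒n2 ·f
[2] read 'a'  n2⇒n3
[3] read 'c'  n3⇒n5 ·f
[4] read 'd'  n5⇒n6  → match P3@[2:4]
[5] read 'a'  n6⇒n2 ·f
[6] read 'a'  n2⇒n3
[7] read 'd'  n3⇒n4  → match P1@[5:7],P5@[6:7]
[8] read 'a'  n4⇒n2 ·f
[9] read 'b'  n2⇒n1 ·f  → match P0@[9:9]
[10] read 'b'  n1⇒n1 ·f  → match P0@[10:10]
[11] read 'b'  n1⇒n1 ·f  → match P0@[11:11]
[12] read 'd'  n1⇒n0 ·f
[13] read 'a'  n0⇒n2
[14] read 'd'  n2⇒n13  → match P5@[13:14]
[15] read 'a'  n13⇒n2 ·f
[16] read 'a'  n2⇒n3
[17] read 'd'  n3⇒n4  → match P1@[15:17],P5@[16:17]
[18] read 'c'  n4⇒n8 ·f
[19] read 'a'  n8⇒n2 ·f
[20] read 'd'  n2⇒n13  → match P5@[19:20]
[21] read 'a'  n13⇒n2 ·f
[22] read 'd'  n2⇒n13  → match P5@[21:22]
[23] read 'a'  n13⇒n2 ·f
[24] read 'd'  n2⇒n13  → match P5@[23:24]
[25] read 'c'  n13⇒n8 ·f
[26] read 'c'  n8⇒n8 ·f
[27] read 'd'  n8⇒n9
[28] read 'b'  n9⇒n10  → match P0@[28:28]
[29] read 'b'  n10⇒n11  → match P0@[29:29]
[30] read 'd'  n11⇒n12  → match P4@[26:30]
[31] read 'a'  n12⇒n2 ·f
[32] read 'c'  n2⇒n5
[33] read 'a'  n5⇒n2 ·f
[34] read 'c'  n2⇒n5
[35] read 'd'  n5⇒n6  → match P3@[33:35]
[36] read 'd'  n6⇒n7  → match P2@[33:36]
[37] read 'a'  n7⇒n2 ·f
[38] read 'c'  n2⇒n5
[39] read 'a'  n5⇒n2 ·f
[40] read 'c'  n2⇒n5
[41] read 'd'  n5⇒n6  → match P3@[39:41]
[42] read 'b'  n6⇒n10 ·f  → match P0@[42:42]
[43] read 'c'  n10⇒n8 ·f
[44] read 'd'  n8⇒n9
[45] read 'c'  n9⇒n8 ·f
[46] read 'd'  n8⇒n9
[47] read 'b'  n9⇒n10  → match P0@[47:47]
[48] read 'b'  n10⇒n11  → match P0@[48:48]
[49] read 'd'  n11⇒n12  → match P4@[45:49]
[50] read 'a'  n12⇒n2 ·f
[51] read 'a'  n2⇒n3
[52] read 'd'  n3⇒n4  → match P1@[50:52],P5@[51:52]
[53] read 'c'  n4⇒n8 ·f
[54] read 'd'  n8⇒n9
[55] read 'b'  n9⇒n10  → match P0@[55:55]
[56] read 'b'  n10⇒n11  → match P0@[56:56]
[57] read 'd'  n11⇒n12  → match P4@[53:57]
[58] read 'c'  n12⇒n8 ·f
[59] read 'd'  n8⇒n9
[60] read 'b'  n9⇒n10  → match P0@[60:60]
[61] read 'b'  n10⇒n11  → match P0@[61:61]
[62] read 'd'  n11⇒n12  → match P4@[58:62]
[63] read 'b'  n12⇒n1 ·f  → match P0@[63:63]
[64] read 'a'  n1⇒n2 ·f

Matches: [[4,3],[7,1],[7,5],[9,0],[10,0],[11,0],[14,5],[17,1],[17,5],[20,5],[22,5],[24,5],[28,0],[29,0],[30,4],[35,3],[36,2],[41,3],[42,0],[47,0],[48,0],[49,4],[52,1],[52,5],[55,0],[56,0],[57,4],[60,0],[61,0],[62,4],[63,0]]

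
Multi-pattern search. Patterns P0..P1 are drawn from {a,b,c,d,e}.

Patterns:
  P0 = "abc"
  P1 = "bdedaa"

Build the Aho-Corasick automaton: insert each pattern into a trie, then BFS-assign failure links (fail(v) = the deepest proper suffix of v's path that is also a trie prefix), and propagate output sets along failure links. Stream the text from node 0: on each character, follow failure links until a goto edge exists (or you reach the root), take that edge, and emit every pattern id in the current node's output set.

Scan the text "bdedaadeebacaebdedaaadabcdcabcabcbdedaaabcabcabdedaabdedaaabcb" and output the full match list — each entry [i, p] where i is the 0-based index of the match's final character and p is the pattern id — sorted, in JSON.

Build:
Trie (insert patterns):
  0='ε' goto a→1 b→4
  1='a' goto b→2
  2='ab' goto c→3
  3='abc' goto ·  ←P0
  4='b' goto d→5
  5='bd' goto e→6
  6='bde' goto d→7
  7='bded' goto a→8
  8='bdeda' goto a→9
  9='bdedaa' goto ·  ←P1

BFS fail/out derivation:
  n1('a'): parent n0 fail=0; on 'a' 0 → fail=0;  out ∅∪∅=∅
  n4('b'): parent n0 fail=0; on 'b' 0 → fail=0;  out ∅∪∅=∅
  n2('ab'): parent n1 fail=0; on 'b' 0 → fail=4;  out ∅∪∅=∅
  n5('bd'): parent n4 fail=0; on 'd' 0 → fail=0;  out ∅∪∅=∅
  n3('abc'): parent n2 fail=4; on 'c' 4→0 → fail=0;  out {0}∪∅={0}
  n6('bde'): parent n5 fail=0; on 'e' 0 → fail=0;  out ∅∪∅=∅
  n7('bded'): parent n6 fail=0; on 'd' 0 → fail=0;  out ∅∪∅=∅
  n8('bdeda'): parent n7 fail=0; on 'a' 0 → fail=1;  out ∅∪∅=∅
  n9('bdedaa'): parent n8 fail=1; on 'a' 1→0 → fail=1;  out {1}∪∅={1}

Run:
i=0 'b': node 0→4
i=1 'd': node 4→5
i=2 'e': node 5→6
i=3 'd': node 6→7
i=4 'a': node 7→8
i=5 'a': node 8→9  emit P1@[0:5]
i=6 'd': node 9→0 (fail-walked)
i=7 'e': node 0→0
i=8 'e': node 0→0
i=9 'b': node 0→4
i=10 'a': node 4→1 (fail-walked)
i=11 'c': node 1→0 (fail-walked)
i=12 'a': node 0→1
i=13 'e': node 1→0 (fail-walked)
i=14 'b': node 0→4
i=15 'd': node 4→5
i=16 'e': node 5→6
i=17 'd': node 6→7
i=18 'a': node 7→8
i=19 'a': node 8→9  emit P1@[14:19]
i=20 'a': node 9→1 (fail-walked)
i=21 'd': node 1→0 (fail-walked)
i=22 'a': node 0→1
i=23 'b': node 1→2
i=24 'c': node 2→3  emit P0@[22:24]
i=25 'd': node 3→0 (fail-walked)
i=26 'c': node 0→0
i=27 'a': node 0→1
i=28 'b': node 1→2
i=29 'c': node 2→3  emit P0@[27:29]
i=30 'a': node 3→1 (fail-walked)
i=31 'b': node 1→2
i=32 'c': node 2→3  emit P0@[30:32]
i=33 'b': node 3→4 (fail-walked)
i=34 'd': node 4→5
i=35 'e': node 5→6
i=36 'd': node 6→7
i=37 'a': node 7→8
i=38 'a': node 8→9  emit P1@[33:38]
i=39 'a': node 9→1 (fail-walked)
i=40 'b': node 1→2
i=41 'c': node 2→3  emit P0@[39:41]
i=42 'a': node 3→1 (fail-walked)
i=43 'b': node 1→2
i=44 'c': node 2→3  emit P0@[42:44]
i=45 'a': node 3→1 (fail-walked)
i=46 'b': node 1→2
i=47 'd': node 2→5 (fail-walked)
i=48 'e': node 5→6
i=49 'd': node 6→7
i=50 'a': node 7→8
i=51 'a': node 8→9  emit P1@[46:51]
i=52 'b': node 9→2 (fail-walked)
i=53 'd': node 2→5 (fail-walked)
i=54 'e': node 5→6
i=55 'd': node 6→7
i=56 'a': node 7→8
i=57 'a': node 8→9  emit P1@[52:57]
i=58 'a': node 9→1 (fail-walked)
i=59 'b': node 1→2
i=60 'c': node 2→3  emit P0@[58:60]
i=61 'b': node 3→4 (fail-walked)

All matches (sorted): [[5,1],[19,1],[24,0],[29,0],[32,0],[38,1],[41,0],[44,0],[51,1],[57,1],[60,0]]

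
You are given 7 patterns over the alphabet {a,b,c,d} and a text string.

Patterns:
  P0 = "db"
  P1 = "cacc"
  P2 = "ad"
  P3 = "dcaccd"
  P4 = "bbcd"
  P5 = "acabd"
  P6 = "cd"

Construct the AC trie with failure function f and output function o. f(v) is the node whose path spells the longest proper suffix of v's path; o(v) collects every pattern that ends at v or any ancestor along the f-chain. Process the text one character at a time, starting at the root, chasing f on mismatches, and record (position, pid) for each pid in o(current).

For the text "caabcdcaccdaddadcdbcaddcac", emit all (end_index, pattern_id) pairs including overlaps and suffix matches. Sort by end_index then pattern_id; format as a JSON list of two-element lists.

Construct AC machine:
Trie nodes:
  n0 'ε': a→7 b→14 c→3 d→1
  n1 'd': b→2 c→9
  n2 'db': ·  [P0 ends]
  n3 'c': a→4 d→22
  n4 'ca': c→5
  n5 'cac': c→6
  n6 'cacc': ·  [P1 ends]
  n7 'a': c→18 d→8
  n8 'ad': ·  [P2 ends]
  n9 'dc': a→10
  n10 'dca': c→11
  n11 'dcac': c→12
  n12 'dcacc': d→13
  n13 'dcaccd': ·  [P3 ends]
  n14 'b': b→15
  n15 'bb': c→16
  n16 'bbc': d→17
  n17 'bbcd': ·  [P4 ends]
  n18 'ac': a→19
  n19 'aca': b→20
  n20 'acab': d→21
  n21 'acabd': ·  [P5 ends]
  n22 'cd': ·  [P6 ends]

Failure links (BFS by depth):
  n1('d'): parent n0 fail=0; on 'd' 0 → fail=0;  out ∅∪∅=∅
  n3('c'): parent n0 fail=0; on 'c' 0 → fail=0;  out ∅∪∅=∅
  n7('a'): parent n0 fail=0; on 'a' 0 → fail=0;  out ∅∪∅=∅
  n14('b'): parent n0 fail=0; on 'b' 0 → fail=0;  out ∅∪∅=∅
  n2('db'): parent n1 fail=0; on 'b' 0 → fail=14;  out {0}∪∅={0}
  n4('ca'): parent n3 fail=0; on 'a' 0 → fail=7;  out ∅∪∅=∅
  n8('ad'): parent n7 fail=0; on 'd' 0 → fail=1;  out {2}∪∅={2}
  n9('dc'): parent n1 fail=0; on 'c' 0 → fail=3;  out ∅∪∅=∅
  n15('bb'): parent n14 fail=0; on 'b' 0 → fail=14;  out ∅∪∅=∅
  n18('ac'): parent n7 fail=0; on 'c' 0 → fail=3;  out ∅∪∅=∅
  n22('cd'): parent n3 fail=0; on 'd' 0 → fail=1;  out {6}∪∅={6}
  n5('cac'): parent n4 fail=7; on 'c' 7 → fail=18;  out ∅∪∅=∅
  n10('dca'): parent n9 fail=3; on 'a' 3 → fail=4;  out ∅∪∅=∅
  n16('bbc'): parent n15 fail=14; on 'c' 14→0 → fail=3;  out ∅∪∅=∅
  n19('aca'): parent n18 fail=3; on 'a' 3 → fail=4;  out ∅∪∅=∅
  n6('cacc'): parent n5 fail=18; on 'c' 18→3→0 → fail=3;  out {1}∪∅={1}
  n11('dcac'): parent n10 fail=4; on 'c' 4 → fail=5;  out ∅∪∅=∅
  n17('bbcd'): parent n16 fail=3; on 'd' 3 → fail=22;  out {4}∪{6}={4,6}
  n20('acab'): parent n19 fail=4; on 'b' 4→7→0 → fail=14;  out ∅∪∅=∅
  n12('dcacc'): parent n11 fail=5; on 'c' 5 → fail=6;  out ∅∪{1}={1}
  n21('acabd'): parent n20 fail=14; on 'd' 14→0 → fail=1;  out {5}∪∅={5}
  n13('dcaccd'): parent n12 fail=6; on 'd' 6→3 → fail=22;  out {3}∪{6}={3,6}

Scan:
i=0 'c': node 0→3
i=1 'a': node 3→4
i=2 'a': node 4→7 ·f
i=3 'b': node 7→14 ·f
i=4 'c': node 14→3 ·f
i=5 'd': node 3→22  emit P6@[4:5]
i=6 'c': node 22→9 ·f
i=7 'a': node 9→10
i=8 'c': node 10→11
i=9 'c': node 11→12  emit P1@[6:9]
i=10 'd': node 12→13  emit P3@[5:10],P6@[9:10]
i=11 'a': node 13→7 ·f
i=12 'd': node 7→8  emit P2@[11:12]
i=13 'd': node 8→1 ·f
i=14 'a': node 1→7 ·f
i=15 'd': node 7→8  emit P2@[14:15]
i=16 'c': node 8→9 ·f
i=17 'd': node 9→22 ·f  emit P6@[16:17]
i=18 'b': node 22→2 ·f  emit P0@[17:18]
i=19 'c': node 2→3 ·f
i=20 'a': node 3→4
i=21 'd': node 4→8 ·f  emit P2@[20:21]
i=22 'd': node 8→1 ·f
i=23 'c': node 1→9
i=24 'a': node 9→10
i=25 'c': node 10→11

Matches: [[5,6],[9,1],[10,3],[10,6],[12,2],[15,2],[17,6],[18,0],[21,2]]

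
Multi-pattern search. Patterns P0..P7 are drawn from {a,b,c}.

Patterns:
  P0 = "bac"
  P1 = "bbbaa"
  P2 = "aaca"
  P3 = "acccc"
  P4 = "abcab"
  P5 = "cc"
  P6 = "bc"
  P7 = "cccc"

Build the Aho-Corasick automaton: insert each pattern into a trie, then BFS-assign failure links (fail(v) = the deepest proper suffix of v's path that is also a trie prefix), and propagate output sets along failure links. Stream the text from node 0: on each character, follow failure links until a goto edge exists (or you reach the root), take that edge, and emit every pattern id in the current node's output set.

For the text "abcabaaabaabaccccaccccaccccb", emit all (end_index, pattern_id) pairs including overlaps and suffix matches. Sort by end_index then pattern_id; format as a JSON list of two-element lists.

Build:
Trie (insert patterns):
  0='ε' goto a→8 b→1 c→20
  1='b' goto a→2 b→4 c→22
  2='ba' goto c→3
  3='bac' goto ·  ←P0
  4='bb' goto b→5
  5='bbb' goto a→6
  6='bbba' goto a→7
  7='bbbaa' goto ·  ←P1
  8='a' goto a→9 b→16 c→12
  9='aa' goto c→10
  10='aac' goto a→11
  11='aaca' goto ·  ←P2
  12='ac' goto c→13
  13='acc' goto c→14
  14='accc' goto c→15
  15='acccc' goto ·  ←P3
  16='ab' goto c→17
  17='abc' goto a→18
  18='abca' goto b→19
  19='abcab' goto ·  ←P4
  20='c' goto c→21
  21='cc' goto c→23  ←P5
  22='bc' goto ·  ←P6
  23='ccc' goto c→24
  24='cccc' goto ·  ←P7

Failure links (BFS by depth):
  fail(1) 'b': from fail(0)=0 chase 'b': 0 ⇒ 0;  out=∅∪out(0)=∅
  fail(8) 'a': from fail(0)=0 chase 'a': 0 ⇒ 0;  out=∅∪out(0)=∅
  fail(20) 'c': from fail(0)=0 chase 'c': 0 ⇒ 0;  out=∅∪out(0)=∅
  fail(2) 'ba': from fail(1)=0 chase 'a': 0 ⇒ 8;  out=∅∪out(8)=∅
  fail(4) 'bb': from fail(1)=0 chase 'b': 0 ⇒ 1;  out=∅∪out(1)=∅
  fail(9) 'aa': from fail(8)=0 chase 'a': 0 ⇒ 8;  out=∅∪out(8)=∅
  fail(12) 'ac': from fail(8)=0 chase 'c': 0 ⇒ 20;  out=∅∪out(20)=∅
  fail(16) 'ab': from fail(8)=0 chase 'b': 0 ⇒ 1;  out=∅∪out(1)=∅
  fail(21) 'cc': from fail(20)=0 chase 'c': 0 ⇒ 20;  out={5}∪out(20)={5}
  fail(22) 'bc': from fail(1)=0 chase 'c': 0 ⇒ 20;  out={6}∪out(20)={6}
  fail(3) 'bac': from fail(2)=8 chase 'c': 8 ⇒ 12;  out={0}∪out(12)={0}
  fail(5) 'bbb': from fail(4)=1 chase 'b': 1 ⇒ 4;  out=∅∪out(4)=∅
  fail(10) 'aac': from fail(9)=8 chase 'c': 8 ⇒ 12;  out=∅∪out(12)=∅
  fail(13) 'acc': from fail(12)=20 chase 'c': 20 ⇒ 21;  out=∅∪out(21)={5}
  fail(17) 'abc': from fail(16)=1 chase 'c': 1 ⇒ 22;  out=∅∪out(22)={6}
  fail(23) 'ccc': from fail(21)=20 chase 'c': 20 ⇒ 21;  out=∅∪out(21)={5}
  fail(6) 'bbba': from fail(5)=4 chase 'a': 4→1 ⇒ 2;  out=∅∪out(2)=∅
  fail(11) 'aaca': from fail(10)=12 chase 'a': 12→20→0 ⇒ 8;  out={2}∪out(8)={2}
  fail(14) 'accc': from fail(13)=21 chase 'c': 21 ⇒ 23;  out=∅∪out(23)={5}
  fail(18) 'abca': from fail(17)=22 chase 'a': 22→20→0 ⇒ 8;  out=∅∪out(8)=∅
  fail(24) 'cccc': from fail(23)=21 chase 'c': 21 ⇒ 23;  out={7}∪out(23)={5,7}
  fail(7) 'bbbaa': from fail(6)=2 chase 'a': 2→8 ⇒ 9;  out={1}∪out(9)={1}
  fail(15) 'acccc': from fail(14)=23 chase 'c': 23 ⇒ 24;  out={3}∪out(24)={3,5,7}
  fail(19) 'abcab': from fail(18)=8 chase 'b': 8 ⇒ 16;  out={4}∪out(16)={4}

Run:
pos 0 'a': at 8
pos 1 'b': at 16
pos 2 'c': at 17  → match P6@[1:2]
pos 3 'a': at 18
pos 4 'b': at 19  → match P4@[0:4]
pos 5 'a': at 2 ·f
pos 6 'a': at 9 ·f
pos 7 'a': at 9 ·f
pos 8 'b': at 16 ·f
pos 9 'a': at 2 ·f
pos 10 'a': at 9 ·f
pos 11 'b': at 16 ·f
pos 12 'a': at 2 ·f
pos 13 'c': at 3  → match P0@[11:13]
pos 14 'c': at 13 ·f  → match P5@[13:14]
pos 15 'c': at 14  → match P5@[14:15]
pos 16 'c': at 15  → match P3@[12:16],P5@[15:16],P7@[13:16]
pos 17 'a': at 8 ·f
pos 18 'c': at 12
pos 19 'c': at 13  → match P5@[18:19]
pos 20 'c': at 14  → match P5@[19:20]
pos 21 'c': at 15  → match P3@[17:21],P5@[20:21],P7@[18:21]
pos 22 'a': at 8 ·f
pos 23 'c': at 12
pos 24 'c': at 13  → match P5@[23:24]
pos 25 'c': at 14  → match P5@[24:25]
pos 26 'c': at 15  → match P3@[22:26],P5@[25:26],P7@[23:26]
pos 27 'b': at 1 ·f

Result: [[2,6],[4,4],[13,0],[14,5],[15,5],[16,3],[16,5],[16,7],[19,5],[20,5],[21,3],[21,5],[21,7],[24,5],[25,5],[26,3],[26,5],[26,7]]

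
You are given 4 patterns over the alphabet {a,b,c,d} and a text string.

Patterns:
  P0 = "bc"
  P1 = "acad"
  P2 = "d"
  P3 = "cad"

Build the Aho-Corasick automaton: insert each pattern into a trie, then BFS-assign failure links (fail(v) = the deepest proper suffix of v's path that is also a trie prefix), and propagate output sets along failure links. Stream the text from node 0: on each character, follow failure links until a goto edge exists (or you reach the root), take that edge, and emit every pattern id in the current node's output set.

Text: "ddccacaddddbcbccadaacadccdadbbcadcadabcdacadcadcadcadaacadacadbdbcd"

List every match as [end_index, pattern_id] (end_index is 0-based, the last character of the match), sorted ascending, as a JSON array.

Build:
Trie (insert patterns):
  n0 'ε': a→3 b→1 c→8 d→7
  n1 'b': c→2
  n2 'bc': ·  [P0 ends]
  n3 'a': c→4
  n4 'ac': a→5
  n5 'aca': d→6
  n6 'acad': ·  [P1 ends]
  n7 'd': ·  [P2 ends]
  n8 'c': a→9
  n9 'ca': d→10
  n10 'cad': ·  [P3 ends]

Failure links (BFS by depth):
  n1('b'): parent n0 fail=0; on 'b' 0 → fail=0;  out ∅∪∅=∅
  n3('a'): parent n0 fail=0; on 'a' 0 → fail=0;  out ∅∪∅=∅
  n7('d'): parent n0 fail=0; on 'd' 0 → fail=0;  out {2}∪∅={2}
  n8('c'): parent n0 fail=0; on 'c' 0 → fail=0;  out ∅∪∅=∅
  n2('bc'): parent n1 fail=0; on 'c' 0 → fail=8;  out {0}∪∅={0}
  n4('ac'): parent n3 fail=0; on 'c' 0 → fail=8;  out ∅∪∅=∅
  n9('ca'): parent n8 fail=0; on 'a' 0 → fail=3;  out ∅∪∅=∅
  n5('aca'): parent n4 fail=8; on 'a' 8 → fail=9;  out ∅∪∅=∅
  n10('cad'): parent n9 fail=3; on 'd' 3→0 → fail=7;  out {3}∪{2}={2,3}
  n6('acad'): parent n5 fail=9; on 'd' 9 → fail=10;  out {1}∪{2,3}={1,2,3}

Run:
i=0 'd': node 0→7  emit P2@[0:0]
i=1 'd': node 7→7 ·f  emit P2@[1:1]
i=2 'c': node 7→8 ·f
i=3 'c': node 8→8 ·f
i=4 'a': node 8→9
i=5 'c': node 9→4 ·f
i=6 'a': node 4→5
i=7 'd': node 5→6  emit P1@[4:7],P2@[7:7],P3@[5:7]
i=8 'd': node 6→7 ·f  emit P2@[8:8]
i=9 'd': node 7→7 ·f  emit P2@[9:9]
i=10 'd': node 7→7 ·f  emit P2@[10:10]
i=11 'b': node 7→1 ·f
i=12 'c': node 1→2  emit P0@[11:12]
i=13 'b': node 2→1 ·f
i=14 'c': node 1→2  emit P0@[13:14]
i=15 'c': node 2→8 ·f
i=16 'a': node 8→9
i=17 'd': node 9→10  emit P2@[17:17],P3@[15:17]
i=18 'a': node 10→3 ·f
i=19 'a': node 3→3 ·f
i=20 'c': node 3→4
i=21 'a': node 4→5
i=22 'd': node 5→6  emit P1@[19:22],P2@[22:22],P3@[20:22]
i=23 'c': node 6→8 ·f
i=24 'c': node 8→8 ·f
i=25 'd': node 8→7 ·f  emit P2@[25:25]
i=26 'a': node 7→3 ·f
i=27 'd': node 3→7 ·f  emit P2@[27:27]
i=28 'b': node 7→1 ·f
i=29 'b': node 1→1 ·f
i=30 'c': node 1→2  emit P0@[29:30]
i=31 'a': node 2→9 ·f
i=32 'd': node 9→10  emit P2@[32:32],P3@[30:32]
i=33 'c': node 10→8 ·f
i=34 'a': node 8→9
i=35 'd': node 9→10  emit P2@[35:35],P3@[33:35]
i=36 'a': node 10→3 ·f
i=37 'b': node 3→1 ·f
i=38 'c': node 1→2  emit P0@[37:38]
i=39 'd': node 2→7 ·f  emit P2@[39:39]
i=40 'a': node 7→3 ·f
i=41 'c': node 3→4
i=42 'a': node 4→5
i=43 'd': node 5→6  emit P1@[40:43],P2@[43:43],P3@[41:43]
i=44 'c': node 6→8 ·f
i=45 'a': node 8→9
i=46 'd': node 9→10  emit P2@[46:46],P3@[44:46]
i=47 'c': node 10→8 ·f
i=48 'a': node 8→9
i=49 'd': node 9→10  emit P2@[49:49],P3@[47:49]
i=50 'c': node 10→8 ·f
i=51 'a': node 8→9
i=52 'd': node 9→10  emit P2@[52:52],P3@[50:52]
i=53 'a': node 10→3 ·f
i=54 'a': node 3→3 ·f
i=55 'c': node 3→4
i=56 'a': node 4→5
i=57 'd': node 5→6  emit P1@[54:57],P2@[57:57],P3@[55:57]
i=58 'a': node 6→3 ·f
i=59 'c': node 3→4
i=60 'a': node 4→5
i=61 'd': node 5→6  emit P1@[58:61],P2@[61:61],P3@[59:61]
i=62 'b': node 6→1 ·f
i=63 'd': node 1→7 ·f  emit P2@[63:63]
i=64 'b': node 7→1 ·f
i=65 'c': node 1→2  emit P0@[64:65]
i=66 'd': node 2→7 ·f  emit P2@[66:66]

Result: [[0,2],[1,2],[7,1],[7,2],[7,3],[8,2],[9,2],[10,2],[12,0],[14,0],[17,2],[17,3],[22,1],[22,2],[22,3],[25,2],[27,2],[30,0],[32,2],[32,3],[35,2],[35,3],[38,0],[39,2],[43,1],[43,2],[43,3],[46,2],[46,3],[49,2],[49,3],[52,2],[52,3],[57,1],[57,2],[57,3],[61,1],[61,2],[61,3],[63,2],[65,0],[66,2]]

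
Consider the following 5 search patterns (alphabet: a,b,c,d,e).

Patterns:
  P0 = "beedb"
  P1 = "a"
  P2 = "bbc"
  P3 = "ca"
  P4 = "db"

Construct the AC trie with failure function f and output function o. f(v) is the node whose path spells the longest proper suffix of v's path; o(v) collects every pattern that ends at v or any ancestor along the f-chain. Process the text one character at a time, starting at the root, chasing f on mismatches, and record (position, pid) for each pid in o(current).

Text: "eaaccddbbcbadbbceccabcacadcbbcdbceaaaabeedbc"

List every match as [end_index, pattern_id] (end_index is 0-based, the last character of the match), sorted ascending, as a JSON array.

Build:
Trie (insert patterns):
  n0 'ε': a→6 b→1 c→9 d→11
  n1 'b': b→7 e→2
  n2 'be': e→3
  n3 'bee': d→4
  n4 'beed': b→5
  n5 'beedb': ·  ←P0
  n6 'a': ·  ←P1
  n7 'bb': c→8
  n8 'bbc': ·  ←P2
  n9 'c': a→10
  n10 'ca': ·  ←P3
  n11 'd': b→12
  n12 'db': ·  ←P4

BFS fail/out derivation:
  n1('b'): parent n0 fail=0; on 'b' 0 → fail=0;  out ∅∪∅=∅
  n6('a'): parent n0 fail=0; on 'a' 0 → fail=0;  out {1}∪∅={1}
  n9('c'): parent n0 fail=0; on 'c' 0 → fail=0;  out ∅∪∅=∅
  n11('d'): parent n0 fail=0; on 'd' 0 → fail=0;  out ∅∪∅=∅
  n2('be'): parent n1 fail=0; on 'e' 0 → fail=0;  out ∅∪∅=∅
  n7('bb'): parent n1 fail=0; on 'b' 0 → fail=1;  out ∅∪∅=∅
  n10('ca'): parent n9 fail=0; on 'a' 0 → fail=6;  out {3}∪{1}={1,3}
  n12('db'): parent n11 fail=0; on 'b' 0 → fail=1;  out {4}∪∅={4}
  n3('bee'): parent n2 fail=0; on 'e' 0 → fail=0;  out ∅∪∅=∅
  n8('bbc'): parent n7 fail=1; on 'c' 1→0 → fail=9;  out {2}∪∅={2}
  n4('beed'): parent n3 fail=0; on 'd' 0 → fail=11;  out ∅∪∅=∅
  n5('beedb'): parent n4 fail=11; on 'b' 11 → fail=12;  out {0}∪{4}={0,4}

Text stream:
[0] read 'e'  n0⇒n0
[1] read 'a'  n0⇒n6  → match P1@[1:1]
[2] read 'a'  n6⇒n6 (via fail)  → match P1@[2:2]
[3] read 'c'  n6⇒n9 (via fail)
[4] read 'c'  n9⇒n9 (via fail)
[5] read 'd'  n9⇒n11 (via fail)
[6] read 'd'  n11⇒n11 (via fail)
[7] read 'b'  n11⇒n12  → match P4@[6:7]
[8] read 'b'  n12⇒n7 (via fail)
[9] read 'c'  n7⇒n8  → match P2@[7:9]
[10] read 'b'  n8⇒n1 (via fail)
[11] read 'a'  n1⇒n6 (via fail)  → match P1@[11:11]
[12] read 'd'  n6⇒n11 (via fail)
[13] read 'b'  n11⇒n12  → match P4@[12:13]
[14] read 'b'  n12⇒n7 (via fail)
[15] read 'c'  n7⇒n8  → match P2@[13:15]
[16] read 'e'  n8⇒n0 (via fail)
[17] read 'c'  n0⇒n9
[18] read 'c'  n9⇒n9 (via fail)
[19] read 'a'  n9⇒n10  → match P1@[19:19],P3@[18:19]
[20] read 'b'  n10⇒n1 (via fail)
[21] read 'c'  n1⇒n9 (via fail)
[22] read 'a'  n9⇒n10  → match P1@[22:22],P3@[21:22]
[23] read 'c'  n10⇒n9 (via fail)
[24] read 'a'  n9⇒n10  → match P1@[24:24],P3@[23:24]
[25] read 'd'  n10⇒n11 (via fail)
[26] read 'c'  n11⇒n9 (via fail)
[27] read 'b'  n9⇒n1 (via fail)
[28] read 'b'  n1⇒n7
[29] read 'c'  n7⇒n8  → match P2@[27:29]
[30] read 'd'  n8⇒n11 (via fail)
[31] read 'b'  n11⇒n12  → match P4@[30:31]
[32] read 'c'  n12⇒n9 (via fail)
[33] read 'e'  n9⇒n0 (via fail)
[34] read 'a'  n0⇒n6  → match P1@[34:34]
[35] read 'a'  n6⇒n6 (via fail)  → match P1@[35:35]
[36] read 'a'  n6⇒n6 (via fail)  → match P1@[36:36]
[37] read 'a'  n6⇒n6 (via fail)  → match P1@[37:37]
[38] read 'b'  n6⇒n1 (via fail)
[39] read 'e'  n1⇒n2
[40] read 'e'  n2⇒n3
[41] read 'd'  n3⇒n4
[42] read 'b'  n4⇒n5  → match P0@[38:42],P4@[41:42]
[43] read 'c'  n5⇒n9 (via fail)

Matches: [[1,1],[2,1],[7,4],[9,2],[11,1],[13,4],[15,2],[19,1],[19,3],[22,1],[22,3],[24,1],[24,3],[29,2],[31,4],[34,1],[35,1],[36,1],[37,1],[42,0],[42,4]]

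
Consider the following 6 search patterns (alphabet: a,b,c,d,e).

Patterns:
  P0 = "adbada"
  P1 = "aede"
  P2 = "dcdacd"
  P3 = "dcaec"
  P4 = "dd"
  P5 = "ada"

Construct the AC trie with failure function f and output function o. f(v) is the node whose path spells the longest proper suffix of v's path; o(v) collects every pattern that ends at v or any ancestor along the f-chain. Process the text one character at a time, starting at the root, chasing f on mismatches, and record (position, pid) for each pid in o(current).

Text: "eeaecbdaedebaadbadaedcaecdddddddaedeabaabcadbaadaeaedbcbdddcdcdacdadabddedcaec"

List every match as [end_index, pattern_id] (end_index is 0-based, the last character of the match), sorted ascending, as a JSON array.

Build:
Trie (insert patterns):
  0='ε' goto a→1 d→10
  1='a' goto d→2 e→7
  2='ad' goto a→20 b→3
  3='adb' goto a→4
  4='adba' goto d→5
  5='adbad' goto a→6
  6='adbada' goto ·  [P0 ends]
  7='ae' goto d→8
  8='aed' goto e→9
  9='aede' goto ·  [P1 ends]
  10='d' goto c→11 d→19
  11='dc' goto a→16 d→12
  12='dcd' goto a→13
  13='dcda' goto c→14
  14='dcdac' goto d→15
  15='dcdacd' goto ·  [P2 ends]
  16='dca' goto e→17
  17='dcae' goto c→18
  18='dcaec' goto ·  [P3 ends]
  19='dd' goto ·  [P4 ends]
  20='ada' goto ·  [P5 ends]

BFS fail/out derivation:
  n1('a'): parent n0 fail=0; on 'a' 0 → fail=0;  out ∅∪∅=∅
  n10('d'): parent n0 fail=0; on 'd' 0 → fail=0;  out ∅∪∅=∅
  n2('ad'): parent n1 fail=0; on 'd' 0 → fail=10;  out ∅∪∅=∅
  n7('ae'): parent n1 fail=0; on 'e' 0 → fail=0;  out ∅∪∅=∅
  n11('dc'): parent n10 fail=0; on 'c' 0 → fail=0;  out ∅∪∅=∅
  n19('dd'): parent n10 fail=0; on 'd' 0 → fail=10;  out {4}∪∅={4}
  n3('adb'): parent n2 fail=10; on 'b' 10→0 → fail=0;  out ∅∪∅=∅
  n8('aed'): parent n7 fail=0; on 'd' 0 → fail=10;  out ∅∪∅=∅
  n12('dcd'): parent n11 fail=0; on 'd' 0 → fail=10;  out ∅∪∅=∅
  n16('dca'): parent n11 fail=0; on 'a' 0 → fail=1;  out ∅∪∅=∅
  n20('ada'): parent n2 fail=10; on 'a' 10→0 → fail=1;  out {5}∪∅={5}
  n4('adba'): parent n3 fail=0; on 'a' 0 → fail=1;  out ∅∪∅=∅
  n9('aede'): parent n8 fail=10; on 'e' 10→0 → fail=0;  out {1}∪∅={1}
  n13('dcda'): parent n12 fail=10; on 'a' 10→0 → fail=1;  out ∅∪∅=∅
  n17('dcae'): parent n16 fail=1; on 'e' 1 → fail=7;  out ∅∪∅=∅
  n5('adbad'): parent n4 fail=1; on 'd' 1 → fail=2;  out ∅∪∅=∅
  n14('dcdac'): parent n13 fail=1; on 'c' 1→0 → fail=0;  out ∅∪∅=∅
  n18('dcaec'): parent n17 fail=7; on 'c' 7→0 → fail=0;  out {3}∪∅={3}
  n6('adbada'): parent n5 fail=2; on 'a' 2 → fail=20;  out {0}∪{5}={0,5}
  n15('dcdacd'): parent n14 fail=0; on 'd' 0 → fail=10;  out {2}∪∅={2}

Scan:
[0] read 'e'  n0⇒n0
[1] read 'e'  n0⇒n0
[2] read 'a'  n0⇒n1
[3] read 'e'  n1⇒n7
[4] read 'c'  n7⇒n0 (via fail)
[5] read 'b'  n0⇒n0
[6] read 'd'  n0⇒n10
[7] read 'a'  n10⇒n1 (via fail)
[8] read 'e'  n1⇒n7
[9] read 'd'  n7⇒n8
[10] read 'e'  n8⇒n9  → match P1@[7:10]
[11] read 'b'  n9⇒n0 (via fail)
[12] read 'a'  n0⇒n1
[13] read 'a'  n1⇒n1 (via fail)
[14] read 'd'  n1⇒n2
[15] read 'b'  n2⇒n3
[16] read 'a'  n3⇒n4
[17] read 'd'  n4⇒n5
[18] read 'a'  n5⇒n6  → match P0@[13:18],P5@[16:18]
[19] read 'e'  n6⇒n7 (via fail)
[20] read 'd'  n7⇒n8
[21] read 'c'  n8⇒n11 (via fail)
[22] read 'a'  n11⇒n16
[23] read 'e'  n16⇒n17
[24] read 'c'  n17⇒n18  → match P3@[20:24]
[25] read 'd'  n18⇒n10 (via fail)
[26] read 'd'  n10⇒n19  → match P4@[25:26]
[27] read 'd'  n19⇒n19 (via fail)  → match P4@[26:27]
[28] read 'd'  n19⇒n19 (via fail)  → match P4@[27:28]
[29] read 'd'  n19⇒n19 (via fail)  → match P4@[28:29]
[30] read 'd'  n19⇒n19 (via fail)  → match P4@[29:30]
[31] read 'd'  n19⇒n19 (via fail)  → match P4@[30:31]
[32] read 'a'  n19⇒n1 (via fail)
[33] read 'e'  n1⇒n7
[34] read 'd'  n7⇒n8
[35] read 'e'  n8⇒n9  → match P1@[32:35]
[36] read 'a'  n9⇒n1 (via fail)
[37] read 'b'  n1⇒n0 (via fail)
[38] read 'a'  n0⇒n1
[39] read 'a'  n1⇒n1 (via fail)
[40] read 'b'  n1⇒n0 (via fail)
[41] read 'c'  n0⇒n0
[42] read 'a'  n0⇒n1
[43] read 'd'  n1⇒n2
[44] read 'b'  n2⇒n3
[45] read 'a'  n3⇒n4
[46] read 'a'  n4⇒n1 (via fail)
[47] read 'd'  n1⇒n2
[48] read 'a'  n2⇒n20  → match P5@[46:48]
[49] read 'e'  n20⇒n7 (via fail)
[50] read 'a'  n7⇒n1 (via fail)
[51] read 'e'  n1⇒n7
[52] read 'd'  n7⇒n8
[53] read 'b'  n8⇒n0 (via fail)
[54] read 'c'  n0⇒n0
[55] read 'b'  n0⇒n0
[56] read 'd'  n0⇒n10
[57] read 'd'  n10⇒n19  → match P4@[56:57]
[58] read 'd'  n19⇒n19 (via fail)  → match P4@[57:58]
[59] read 'c'  n19⇒n11 (via fail)
[60] read 'd'  n11⇒n12
[61] read 'c'  n12⇒n11 (via fail)
[62] read 'd'  n11⇒n12
[63] read 'a'  n12⇒n13
[64] read 'c'  n13⇒n14
[65] read 'd'  n14⇒n15  → match P2@[60:65]
[66] read 'a'  n15⇒n1 (via fail)
[67] read 'd'  n1⇒n2
[68] read 'a'  n2⇒n20  → match P5@[66:68]
[69] read 'b'  n20⇒n0 (via fail)
[70] read 'd'  n0⇒n10
[71] read 'd'  n10⇒n19  → match P4@[70:71]
[72] read 'e'  n19⇒n0 (via fail)
[73] read 'd'  n0⇒n10
[74] read 'c'  n10⇒n11
[75] read 'a'  n11⇒n16
[76] read 'e'  n16⇒n17
[77] read 'c'  n17⇒n18  → match P3@[73:77]

Matches: [[10,1],[18,0],[18,5],[24,3],[26,4],[27,4],[28,4],[29,4],[30,4],[31,4],[35,1],[48,5],[57,4],[58,4],[65,2],[68,5],[71,4],[77,3]]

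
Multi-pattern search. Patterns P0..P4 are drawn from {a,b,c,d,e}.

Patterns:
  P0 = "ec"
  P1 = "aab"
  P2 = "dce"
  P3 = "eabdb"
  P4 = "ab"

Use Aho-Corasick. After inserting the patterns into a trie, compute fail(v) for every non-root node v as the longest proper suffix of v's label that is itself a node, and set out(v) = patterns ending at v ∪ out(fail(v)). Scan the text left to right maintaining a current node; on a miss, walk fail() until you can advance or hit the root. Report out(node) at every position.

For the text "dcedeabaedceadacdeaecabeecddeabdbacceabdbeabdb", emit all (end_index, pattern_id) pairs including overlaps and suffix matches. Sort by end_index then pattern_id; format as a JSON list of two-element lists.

Build automaton:
Trie (insert patterns):
  n0 'ε': a→3 d→6 e→1
  n1 'e': a→9 c→2
  n2 'ec': ·  [P0 ends]
  n3 'a': a→4 b→13
  n4 'aa': b→5
  n5 'aab': ·  [P1 ends]
  n6 'd': c→7
  n7 'dc': e→8
  n8 'dce': ·  [P2 ends]
  n9 'ea': b→10
  n10 'eab': d→11
  n11 'eabd': b→12
  n12 'eabdb': ·  [P3 ends]
  n13 'ab': ·  [P4 ends]

Failure links (BFS by depth):
  fail(1) 'e': from fail(0)=0 chase 'e': 0 ⇒ 0;  out=∅∪out(0)=∅
  fail(3) 'a': from fail(0)=0 chase 'a': 0 ⇒ 0;  out=∅∪out(0)=∅
  fail(6) 'd': from fail(0)=0 chase 'd': 0 ⇒ 0;  out=∅∪out(0)=∅
  fail(2) 'ec': from fail(1)=0 chase 'c': 0 ⇒ 0;  out={0}∪out(0)={0}
  fail(4) 'aa': from fail(3)=0 chase 'a': 0 ⇒ 3;  out=∅∪out(3)=∅
  fail(7) 'dc': from fail(6)=0 chase 'c': 0 ⇒ 0;  out=∅∪out(0)=∅
  fail(9) 'ea': from fail(1)=0 chase 'a': 0 ⇒ 3;  out=∅∪out(3)=∅
  fail(13) 'ab': from fail(3)=0 chase 'b': 0 ⇒ 0;  out={4}∪out(0)={4}
  fail(5) 'aab': from fail(4)=3 chase 'b': 3 ⇒ 13;  out={1}∪out(13)={1,4}
  fail(8) 'dce': from fail(7)=0 chase 'e': 0 ⇒ 1;  out={2}∪out(1)={2}
  fail(10) 'eab': from fail(9)=3 chase 'b': 3 ⇒ 13;  out=∅∪out(13)={4}
  fail(11) 'eabd': from fail(10)=13 chase 'd': 13→0 ⇒ 6;  out=∅∪out(6)=∅
  fail(12) 'eabdb': from fail(11)=6 chase 'b': 6→0 ⇒ 0;  out={3}∪out(0)={3}

Scan:
i=0 'd': node 0→6
i=1 'c': node 6→7
i=2 'e': node 7→8  ** P2@[0:2]
i=3 'd': node 8→6 (via fail)
i=4 'e': node 6→1 (via fail)
i=5 'a': node 1→9
i=6 'b': node 9→10  ** P4@[5:6]
i=7 'a': node 10→3 (via fail)
i=8 'e': node 3→1 (via fail)
i=9 'd': node 1→6 (via fail)
i=10 'c': node 6→7
i=11 'e': node 7→8  ** P2@[9:11]
i=12 'a': node 8→9 (via fail)
i=13 'd': node 9→6 (via fail)
i=14 'a': node 6→3 (via fail)
i=15 'c': node 3→0 (via fail)
i=16 'd': node 0→6
i=17 'e': node 6→1 (via fail)
i=18 'a': node 1→9
i=19 'e': node 9→1 (via fail)
i=20 'c': node 1→2  ** P0@[19:20]
i=21 'a': node 2→3 (via fail)
i=22 'b': node 3→13  ** P4@[21:22]
i=23 'e': node 13→1 (via fail)
i=24 'e': node 1→1 (via fail)
i=25 'c': node 1→2  ** P0@[24:25]
i=26 'd': node 2→6 (via fail)
i=27 'd': node 6→6 (via fail)
i=28 'e': node 6→1 (via fail)
i=29 'a': node 1→9
i=30 'b': node 9→10  ** P4@[29:30]
i=31 'd': node 10→11
i=32 'b': node 11→12  ** P3@[28:32]
i=33 'a': node 12→3 (via fail)
i=34 'c': node 3→0 (via fail)
i=35 'c': node 0→0
i=36 'e': node 0→1
i=37 'a': node 1→9
i=38 'b': node 9→10  ** P4@[37:38]
i=39 'd': node 10→11
i=40 'b': node 11→12  ** P3@[36:40]
i=41 'e': node 12→1 (via fail)
i=42 'a': node 1→9
i=43 'b': node 9→10  ** P4@[42:43]
i=44 'd': node 10→11
i=45 'b': node 11→12  ** P3@[41:45]

Matches: [[2,2],[6,4],[11,2],[20,0],[22,4],[25,0],[30,4],[32,3],[38,4],[40,3],[43,4],[45,3]]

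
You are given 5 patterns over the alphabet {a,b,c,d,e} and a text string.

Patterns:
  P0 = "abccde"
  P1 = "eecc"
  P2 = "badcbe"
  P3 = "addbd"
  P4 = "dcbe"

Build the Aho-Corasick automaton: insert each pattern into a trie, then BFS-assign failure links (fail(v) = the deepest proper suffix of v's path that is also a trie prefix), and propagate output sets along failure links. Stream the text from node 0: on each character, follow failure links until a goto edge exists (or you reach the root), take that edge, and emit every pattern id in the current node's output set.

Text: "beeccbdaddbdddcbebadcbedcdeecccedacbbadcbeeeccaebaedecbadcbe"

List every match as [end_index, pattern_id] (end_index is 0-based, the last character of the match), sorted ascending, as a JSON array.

Build:
Trie nodes:
  0='ε' goto a→1 b→11 d→21 e→7
  1='a' goto b→2 d→17
  2='ab' goto c→3
  3='abc' goto c→4
  4='abcc' goto d→5
  5='abccd' goto e→6
  6='abccde' goto ·  ←P0
  7='e' goto e→8
  8='ee' goto c→9
  9='eec' goto c→10
  10='eecc' goto ·  ←P1
  11='b' goto a→12
  12='ba' goto d→13
  13='bad' goto c→14
  14='badc' goto b→15
  15='badcb' goto e→16
  16='badcbe' goto ·  ←P2
  17='ad' goto d→18
  18='add' goto b→19
  19='addb' goto d→20
  20='addbd' goto ·  ←P3
  21='d' goto c→22
  22='dc' goto b→23
  23='dcb' goto e→24
  24='dcbe' goto ·  ←P4

BFS fail/out derivation:
  fail(1) 'a': from fail(0)=0 chase 'a': 0 ⇒ 0;  out=∅∪out(0)=∅
  fail(7) 'e': from fail(0)=0 chase 'e': 0 ⇒ 0;  out=∅∪out(0)=∅
  fail(11) 'b': from fail(0)=0 chase 'b': 0 ⇒ 0;  out=∅∪out(0)=∅
  fail(21) 'd': from fail(0)=0 chase 'd': 0 ⇒ 0;  out=∅∪out(0)=∅
  fail(2) 'ab': from fail(1)=0 chase 'b': 0 ⇒ 11;  out=∅∪out(11)=∅
  fail(8) 'ee': from fail(7)=0 chase 'e': 0 ⇒ 7;  out=∅∪out(7)=∅
  fail(12) 'ba': from fail(11)=0 chase 'a': 0 ⇒ 1;  out=∅∪out(1)=∅
  fail(17) 'ad': from fail(1)=0 chase 'd': 0 ⇒ 21;  out=∅∪out(21)=∅
  fail(22) 'dc': from fail(21)=0 chase 'c': 0 ⇒ 0;  out=∅∪out(0)=∅
  fail(3) 'abc': from fail(2)=11 chase 'c': 11→0 ⇒ 0;  out=∅∪out(0)=∅
  fail(9) 'eec': from fail(8)=7 chase 'c': 7→0 ⇒ 0;  out=∅∪out(0)=∅
  fail(13) 'bad': from fail(12)=1 chase 'd': 1 ⇒ 17;  out=∅∪out(17)=∅
  fail(18) 'add': from fail(17)=21 chase 'd': 21→0 ⇒ 21;  out=∅∪out(21)=∅
  fail(23) 'dcb': from fail(22)=0 chase 'b': 0 ⇒ 11;  out=∅∪out(11)=∅
  fail(4) 'abcc': from fail(3)=0 chase 'c': 0 ⇒ 0;  out=∅∪out(0)=∅
  fail(10) 'eecc': from fail(9)=0 chase 'c': 0 ⇒ 0;  out={1}∪out(0)={1}
  fail(14) 'badc': from fail(13)=17 chase 'c': 17→21 ⇒ 22;  out=∅∪out(22)=∅
  fail(19) 'addb': from fail(18)=21 chase 'b': 21→0 ⇒ 11;  out=∅∪out(11)=∅
  fail(24) 'dcbe': from fail(23)=11 chase 'e': 11→0 ⇒ 7;  out={4}∪out(7)={4}
  fail(5) 'abccd': from fail(4)=0 chase 'd': 0 ⇒ 21;  out=∅∪out(21)=∅
  fail(15) 'badcb': from fail(14)=22 chase 'b': 22 ⇒ 23;  out=∅∪out(23)=∅
  fail(20) 'addbd': from fail(19)=11 chase 'd': 11→0 ⇒ 21;  out={3}∪out(21)={3}
  fail(6) 'abccde': from fail(5)=21 chase 'e': 21→0 ⇒ 7;  out={0}∪out(7)={0}
  fail(16) 'badcbe': from fail(15)=23 chase 'e': 23 ⇒ 24;  out={2}∪out(24)={2,4}

Scan:
pos 0 'b': at 11
pos 1 'e': at 7 ·f
pos 2 'e': at 8
pos 3 'c': at 9
pos 4 'c': at 10  emit P1@[1:4]
pos 5 'b': at 11 ·f
pos 6 'd': at 21 ·f
pos 7 'a': at 1 ·f
pos 8 'd': at 17
pos 9 'd': at 18
pos 10 'b': at 19
pos 11 'd': at 20  emit P3@[7:11]
pos 12 'd': at 21 ·f
pos 13 'd': at 21 ·f
pos 14 'c': at 22
pos 15 'b': at 23
pos 16 'e': at 24  emit P4@[13:16]
pos 17 'b': at 11 ·f
pos 18 'a': at 12
pos 19 'd': at 13
pos 20 'c': at 14
pos 21 'b': at 15
pos 22 'e': at 16  emit P2@[17:22],P4@[19:22]
pos 23 'd': at 21 ·f
pos 24 'c': at 22
pos 25 'd': at 21 ·f
pos 26 'e': at 7 ·f
pos 27 'e': at 8
pos 28 'c': at 9
pos 29 'c': at 10  emit P1@[26:29]
pos 30 'c': at 0 ·f
pos 31 'e': at 7
pos 32 'd': at 21 ·f
pos 33 'a': at 1 ·f
pos 34 'c': at 0 ·f
pos 35 'b': at 11
pos 36 'b': at 11 ·f
pos 37 'a': at 12
pos 38 'd': at 13
pos 39 'c': at 14
pos 40 'b': at 15
pos 41 'e': at 16  emit P2@[36:41],P4@[38:41]
pos 42 'e': at 8 ·f
pos 43 'e': at 8 ·f
pos 44 'c': at 9
pos 45 'c': at 10  emit P1@[42:45]
pos 46 'a': at 1 ·f
pos 47 'e': at 7 ·f
pos 48 'b': at 11 ·f
pos 49 'a': at 12
pos 50 'e': at 7 ·f
pos 51 'd': at 21 ·f
pos 52 'e': at 7 ·f
pos 53 'c': at 0 ·f
pos 54 'b': at 11
pos 55 'a': at 12
pos 56 'd': at 13
pos 57 'c': at 14
pos 58 'b': at 15
pos 59 'e': at 16  emit P2@[54:59],P4@[56:59]

All matches (sorted): [[4,1],[11,3],[16,4],[22,2],[22,4],[29,1],[41,2],[41,4],[45,1],[59,2],[59,4]]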